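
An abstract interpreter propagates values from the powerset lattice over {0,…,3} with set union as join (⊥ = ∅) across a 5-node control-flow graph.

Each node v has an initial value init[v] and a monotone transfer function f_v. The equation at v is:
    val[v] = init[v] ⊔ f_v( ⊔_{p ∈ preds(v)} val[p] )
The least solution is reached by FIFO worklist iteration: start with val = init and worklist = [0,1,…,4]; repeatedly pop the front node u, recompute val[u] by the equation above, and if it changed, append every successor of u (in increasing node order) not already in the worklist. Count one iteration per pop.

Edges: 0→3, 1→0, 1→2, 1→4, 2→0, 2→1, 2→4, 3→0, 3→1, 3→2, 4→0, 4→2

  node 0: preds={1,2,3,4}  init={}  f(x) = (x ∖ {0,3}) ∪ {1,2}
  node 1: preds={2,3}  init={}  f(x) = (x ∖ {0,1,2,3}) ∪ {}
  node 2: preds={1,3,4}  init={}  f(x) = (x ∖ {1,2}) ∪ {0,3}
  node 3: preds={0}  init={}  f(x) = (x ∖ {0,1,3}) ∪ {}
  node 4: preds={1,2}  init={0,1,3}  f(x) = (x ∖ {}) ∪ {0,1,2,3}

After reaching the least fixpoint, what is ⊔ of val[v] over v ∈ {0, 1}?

{1,2}

Trace (8 dequeues):
  [1] u=0 | in {0,1,3} | out {1,2} | prev {} | push {}
  [2] u=1 | in {} | out {} | ==
  [3] u=2 | in {0,1,3} | out {0,3} | prev {} | push {0,1}
  [4] u=3 | in {1,2} | out {2} | prev {} | push {2}
  [5] u=4 | in {0,3} | out {0,1,2,3} | prev {0,1,3} | push {}
  [6] u=0 | in {0,1,2,3} | out {1,2} | ==
  [7] u=1 | in {0,2,3} | out {} | ==
  [8] u=2 | in {0,1,2,3} | out {0,3} | ==

Converged values:
  [0] {1,2}
  [1] {}
  [2] {0,3}
  [3] {2}
  [4] {0,1,2,3}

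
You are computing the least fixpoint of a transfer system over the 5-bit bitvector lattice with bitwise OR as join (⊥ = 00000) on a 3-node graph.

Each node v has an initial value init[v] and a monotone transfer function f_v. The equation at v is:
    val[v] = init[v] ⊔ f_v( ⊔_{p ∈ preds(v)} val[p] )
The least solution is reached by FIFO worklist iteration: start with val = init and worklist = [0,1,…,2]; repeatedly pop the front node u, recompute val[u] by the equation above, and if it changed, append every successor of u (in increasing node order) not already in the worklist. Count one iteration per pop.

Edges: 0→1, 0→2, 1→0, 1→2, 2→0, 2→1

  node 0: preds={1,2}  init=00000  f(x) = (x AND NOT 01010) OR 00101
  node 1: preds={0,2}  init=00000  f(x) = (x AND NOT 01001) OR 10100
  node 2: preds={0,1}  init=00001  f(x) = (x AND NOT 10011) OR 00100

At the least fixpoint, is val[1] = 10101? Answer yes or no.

no

Iteration log — 6 steps:
  step 1. node 0  ⊔preds=00001  new=00101  old=00000  +wl: 
  step 2. node 1  ⊔preds=00101  new=10100  old=00000  +wl: 0
  step 3. node 2  ⊔preds=10101  new=00101  old=00001  +wl: 1
  step 4. node 0  ⊔preds=10101  new=10101  old=00101  +wl: 2
  step 5. node 1  ⊔preds=10101  new=10100  stable
  step 6. node 2  ⊔preds=10101  new=00101  stable

Least fixpoint reached:
  node 0: 10101
  node 1: 10100
  node 2: 00101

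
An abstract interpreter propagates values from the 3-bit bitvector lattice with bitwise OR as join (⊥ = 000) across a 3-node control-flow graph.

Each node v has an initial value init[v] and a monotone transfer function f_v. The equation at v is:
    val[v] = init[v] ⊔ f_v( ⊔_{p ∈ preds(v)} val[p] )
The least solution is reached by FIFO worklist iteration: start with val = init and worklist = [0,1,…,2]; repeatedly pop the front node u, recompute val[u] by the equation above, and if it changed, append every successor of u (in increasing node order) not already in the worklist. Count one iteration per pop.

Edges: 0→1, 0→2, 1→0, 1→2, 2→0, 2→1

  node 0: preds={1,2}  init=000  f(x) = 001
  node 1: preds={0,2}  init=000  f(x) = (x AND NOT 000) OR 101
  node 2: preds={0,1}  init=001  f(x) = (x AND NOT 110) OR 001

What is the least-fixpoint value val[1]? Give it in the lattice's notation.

Trace (4 dequeues):
  [1] u=0 | in 001 | out 001 | prev 000 | push {}
  [2] u=1 | in 001 | out 101 | prev 000 | push {0}
  [3] u=2 | in 101 | out 001 | ==
  [4] u=0 | in 101 | out 001 | ==

Converged values:
  [0] 001
  [1] 101
  [2] 001

101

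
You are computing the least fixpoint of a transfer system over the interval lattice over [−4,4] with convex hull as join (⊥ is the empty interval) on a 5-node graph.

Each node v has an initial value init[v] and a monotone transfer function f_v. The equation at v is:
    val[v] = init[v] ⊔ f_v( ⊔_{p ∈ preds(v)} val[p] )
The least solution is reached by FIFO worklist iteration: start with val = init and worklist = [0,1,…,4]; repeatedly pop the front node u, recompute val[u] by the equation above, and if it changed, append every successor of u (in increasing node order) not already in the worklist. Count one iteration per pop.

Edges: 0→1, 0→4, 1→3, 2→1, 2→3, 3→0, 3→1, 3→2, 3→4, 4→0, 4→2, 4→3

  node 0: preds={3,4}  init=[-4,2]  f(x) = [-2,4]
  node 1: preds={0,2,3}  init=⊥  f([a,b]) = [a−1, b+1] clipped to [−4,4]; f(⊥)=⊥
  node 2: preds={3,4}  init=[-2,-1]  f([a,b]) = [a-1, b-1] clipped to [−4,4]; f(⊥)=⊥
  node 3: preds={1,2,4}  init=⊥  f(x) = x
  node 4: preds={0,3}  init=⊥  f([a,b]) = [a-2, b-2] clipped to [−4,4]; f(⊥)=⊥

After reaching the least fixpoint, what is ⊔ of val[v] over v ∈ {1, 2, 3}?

Trace (10 dequeues):
  [1] u=0 | in ⊥ | out [-4,4] | prev [-4,2] | push {}
  [2] u=1 | in [-4,4] | out [-4,4] | prev ⊥ | push {}
  [3] u=2 | in ⊥ | out [-2,-1] | ==
  [4] u=3 | in [-4,4] | out [-4,4] | prev ⊥ | push {0,1,2}
  [5] u=4 | in [-4,4] | out [-4,2] | prev ⊥ | push {3}
  [6] u=0 | in [-4,4] | out [-4,4] | ==
  [7] u=1 | in [-4,4] | out [-4,4] | ==
  [8] u=2 | in [-4,4] | out [-4,3] | prev [-2,-1] | push {1}
  [9] u=3 | in [-4,4] | out [-4,4] | ==
  [10] u=1 | in [-4,4] | out [-4,4] | ==

Converged values:
  [0] [-4,4]
  [1] [-4,4]
  [2] [-4,3]
  [3] [-4,4]
  [4] [-4,2]

[-4,4]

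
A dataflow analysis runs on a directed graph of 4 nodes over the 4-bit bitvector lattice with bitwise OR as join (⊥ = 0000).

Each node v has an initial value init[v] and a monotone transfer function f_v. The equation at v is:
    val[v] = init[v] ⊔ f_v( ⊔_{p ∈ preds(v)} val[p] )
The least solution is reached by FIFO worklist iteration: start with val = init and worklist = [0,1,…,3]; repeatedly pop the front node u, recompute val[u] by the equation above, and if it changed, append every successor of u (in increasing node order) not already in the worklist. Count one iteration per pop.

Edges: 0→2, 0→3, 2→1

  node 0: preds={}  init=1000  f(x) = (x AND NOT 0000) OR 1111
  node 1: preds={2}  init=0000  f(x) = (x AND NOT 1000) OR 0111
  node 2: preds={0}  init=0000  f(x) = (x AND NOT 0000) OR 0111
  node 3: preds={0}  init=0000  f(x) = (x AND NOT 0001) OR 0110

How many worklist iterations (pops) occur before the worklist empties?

5

Worklist (5 pops):
  #1 pop 0: in=0000 → 1111 (was 1000); enqueue []
  #2 pop 1: in=0000 → 0111 (was 0000); enqueue []
  #3 pop 2: in=1111 → 1111 (was 0000); enqueue [1]
  #4 pop 3: in=1111 → 1110 (was 0000); enqueue []
  #5 pop 1: in=1111 → 0111 (no change)

Fixpoint:
  val[0] = 1111
  val[1] = 0111
  val[2] = 1111
  val[3] = 1110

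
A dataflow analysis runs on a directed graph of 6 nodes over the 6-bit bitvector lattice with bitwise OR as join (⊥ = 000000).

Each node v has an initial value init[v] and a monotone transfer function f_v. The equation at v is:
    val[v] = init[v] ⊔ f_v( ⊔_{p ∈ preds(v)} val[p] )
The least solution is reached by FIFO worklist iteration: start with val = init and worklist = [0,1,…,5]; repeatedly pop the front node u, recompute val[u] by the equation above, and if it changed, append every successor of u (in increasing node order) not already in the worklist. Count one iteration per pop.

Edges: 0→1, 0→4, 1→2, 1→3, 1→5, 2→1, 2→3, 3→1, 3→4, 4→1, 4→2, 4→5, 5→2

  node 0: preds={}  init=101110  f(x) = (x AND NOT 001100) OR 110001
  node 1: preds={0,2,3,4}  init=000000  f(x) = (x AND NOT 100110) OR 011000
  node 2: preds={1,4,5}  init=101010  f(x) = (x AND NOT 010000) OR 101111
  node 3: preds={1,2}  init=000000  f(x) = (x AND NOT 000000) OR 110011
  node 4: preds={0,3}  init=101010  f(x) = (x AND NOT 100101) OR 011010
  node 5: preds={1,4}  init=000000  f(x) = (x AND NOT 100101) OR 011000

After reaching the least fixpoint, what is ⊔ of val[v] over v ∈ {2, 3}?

111111

Worklist (8 pops):
  #1 pop 0: in=000000 → 111111 (was 101110); enqueue []
  #2 pop 1: in=111111 → 011001 (was 000000); enqueue []
  #3 pop 2: in=111011 → 101111 (was 101010); enqueue [1]
  #4 pop 3: in=111111 → 111111 (was 000000); enqueue []
  #5 pop 4: in=111111 → 111010 (was 101010); enqueue [2]
  #6 pop 5: in=111011 → 011010 (was 000000); enqueue []
  #7 pop 1: in=111111 → 011001 (no change)
  #8 pop 2: in=111011 → 101111 (no change)

Fixpoint:
  val[0] = 111111
  val[1] = 011001
  val[2] = 101111
  val[3] = 111111
  val[4] = 111010
  val[5] = 011010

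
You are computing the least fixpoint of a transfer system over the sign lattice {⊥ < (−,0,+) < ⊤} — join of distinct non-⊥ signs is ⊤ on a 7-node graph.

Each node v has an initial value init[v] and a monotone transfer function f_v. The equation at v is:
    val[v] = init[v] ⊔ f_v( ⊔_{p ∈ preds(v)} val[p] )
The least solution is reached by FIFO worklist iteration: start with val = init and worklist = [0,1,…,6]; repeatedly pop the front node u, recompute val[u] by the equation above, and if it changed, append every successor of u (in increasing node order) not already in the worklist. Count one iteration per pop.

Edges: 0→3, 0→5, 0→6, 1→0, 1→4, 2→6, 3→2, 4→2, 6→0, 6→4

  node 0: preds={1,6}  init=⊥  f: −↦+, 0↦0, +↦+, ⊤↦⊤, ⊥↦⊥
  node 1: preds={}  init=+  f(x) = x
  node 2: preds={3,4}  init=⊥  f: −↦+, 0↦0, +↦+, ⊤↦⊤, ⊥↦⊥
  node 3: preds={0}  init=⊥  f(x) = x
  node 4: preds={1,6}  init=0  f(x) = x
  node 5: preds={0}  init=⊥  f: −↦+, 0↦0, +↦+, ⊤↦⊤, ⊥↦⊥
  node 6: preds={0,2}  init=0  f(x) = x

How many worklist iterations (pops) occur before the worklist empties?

11

Worklist (11 pops):
  #1 pop 0: in=⊤ → ⊤ (was ⊥); enqueue []
  #2 pop 1: in=⊥ → + (no change)
  #3 pop 2: in=0 → 0 (was ⊥); enqueue []
  #4 pop 3: in=⊤ → ⊤ (was ⊥); enqueue [2]
  #5 pop 4: in=⊤ → ⊤ (was 0); enqueue []
  #6 pop 5: in=⊤ → ⊤ (was ⊥); enqueue []
  #7 pop 6: in=⊤ → ⊤ (was 0); enqueue [0,4]
  #8 pop 2: in=⊤ → ⊤ (was 0); enqueue [6]
  #9 pop 0: in=⊤ → ⊤ (no change)
  #10 pop 4: in=⊤ → ⊤ (no change)
  #11 pop 6: in=⊤ → ⊤ (no change)

Fixpoint:
  val[0] = ⊤
  val[1] = +
  val[2] = ⊤
  val[3] = ⊤
  val[4] = ⊤
  val[5] = ⊤
  val[6] = ⊤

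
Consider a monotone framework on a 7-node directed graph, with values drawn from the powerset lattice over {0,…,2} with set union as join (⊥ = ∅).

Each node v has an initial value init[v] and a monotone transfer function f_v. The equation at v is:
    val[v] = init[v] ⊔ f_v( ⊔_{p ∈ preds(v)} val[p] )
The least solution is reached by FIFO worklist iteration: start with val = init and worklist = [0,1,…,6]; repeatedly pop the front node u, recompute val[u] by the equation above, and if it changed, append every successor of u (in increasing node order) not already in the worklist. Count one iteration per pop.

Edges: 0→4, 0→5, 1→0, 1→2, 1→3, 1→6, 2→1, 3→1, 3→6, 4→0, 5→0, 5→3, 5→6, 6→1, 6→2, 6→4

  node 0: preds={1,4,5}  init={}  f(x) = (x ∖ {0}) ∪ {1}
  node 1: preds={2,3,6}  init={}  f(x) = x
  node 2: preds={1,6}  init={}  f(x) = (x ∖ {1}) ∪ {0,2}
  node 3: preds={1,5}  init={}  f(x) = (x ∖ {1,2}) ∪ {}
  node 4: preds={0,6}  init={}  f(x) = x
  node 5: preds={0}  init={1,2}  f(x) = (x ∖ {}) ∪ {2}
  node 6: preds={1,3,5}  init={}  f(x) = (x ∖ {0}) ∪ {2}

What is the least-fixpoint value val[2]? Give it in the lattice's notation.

{0,2}

Iteration log — 14 steps:
  step 1. node 0  ⊔preds={1,2}  new={1,2}  old={}  +wl: 
  step 2. node 1  ⊔preds={}  new={}  stable
  step 3. node 2  ⊔preds={}  new={0,2}  old={}  +wl: 1
  step 4. node 3  ⊔preds={1,2}  new={}  stable
  step 5. node 4  ⊔preds={1,2}  new={1,2}  old={}  +wl: 0
  step 6. node 5  ⊔preds={1,2}  new={1,2}  stable
  step 7. node 6  ⊔preds={1,2}  new={1,2}  old={}  +wl: 2,4
  step 8. node 1  ⊔preds={0,1,2}  new={0,1,2}  old={}  +wl: 3,6
  step 9. node 0  ⊔preds={0,1,2}  new={1,2}  stable
  step 10. node 2  ⊔preds={0,1,2}  new={0,2}  stable
  step 11. node 4  ⊔preds={1,2}  new={1,2}  stable
  step 12. node 3  ⊔preds={0,1,2}  new={0}  old={}  +wl: 1
  step 13. node 6  ⊔preds={0,1,2}  new={1,2}  stable
  step 14. node 1  ⊔preds={0,1,2}  new={0,1,2}  stable

Least fixpoint reached:
  node 0: {1,2}
  node 1: {0,1,2}
  node 2: {0,2}
  node 3: {0}
  node 4: {1,2}
  node 5: {1,2}
  node 6: {1,2}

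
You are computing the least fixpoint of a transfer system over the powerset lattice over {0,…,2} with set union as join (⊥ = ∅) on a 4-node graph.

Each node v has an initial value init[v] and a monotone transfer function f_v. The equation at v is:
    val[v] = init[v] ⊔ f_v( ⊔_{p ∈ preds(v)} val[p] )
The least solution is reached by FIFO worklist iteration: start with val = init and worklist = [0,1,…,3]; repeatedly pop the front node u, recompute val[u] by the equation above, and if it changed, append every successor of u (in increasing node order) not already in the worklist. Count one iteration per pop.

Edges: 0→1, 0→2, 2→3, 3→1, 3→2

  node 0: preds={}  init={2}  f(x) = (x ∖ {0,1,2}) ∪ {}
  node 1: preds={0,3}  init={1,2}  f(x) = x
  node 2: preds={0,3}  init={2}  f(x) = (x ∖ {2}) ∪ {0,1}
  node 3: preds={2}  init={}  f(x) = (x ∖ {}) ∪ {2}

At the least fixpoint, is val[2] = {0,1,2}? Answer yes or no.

yes

Trace (6 dequeues):
  [1] u=0 | in {} | out {2} | ==
  [2] u=1 | in {2} | out {1,2} | ==
  [3] u=2 | in {2} | out {0,1,2} | prev {2} | push {}
  [4] u=3 | in {0,1,2} | out {0,1,2} | prev {} | push {1,2}
  [5] u=1 | in {0,1,2} | out {0,1,2} | prev {1,2} | push {}
  [6] u=2 | in {0,1,2} | out {0,1,2} | ==

Converged values:
  [0] {2}
  [1] {0,1,2}
  [2] {0,1,2}
  [3] {0,1,2}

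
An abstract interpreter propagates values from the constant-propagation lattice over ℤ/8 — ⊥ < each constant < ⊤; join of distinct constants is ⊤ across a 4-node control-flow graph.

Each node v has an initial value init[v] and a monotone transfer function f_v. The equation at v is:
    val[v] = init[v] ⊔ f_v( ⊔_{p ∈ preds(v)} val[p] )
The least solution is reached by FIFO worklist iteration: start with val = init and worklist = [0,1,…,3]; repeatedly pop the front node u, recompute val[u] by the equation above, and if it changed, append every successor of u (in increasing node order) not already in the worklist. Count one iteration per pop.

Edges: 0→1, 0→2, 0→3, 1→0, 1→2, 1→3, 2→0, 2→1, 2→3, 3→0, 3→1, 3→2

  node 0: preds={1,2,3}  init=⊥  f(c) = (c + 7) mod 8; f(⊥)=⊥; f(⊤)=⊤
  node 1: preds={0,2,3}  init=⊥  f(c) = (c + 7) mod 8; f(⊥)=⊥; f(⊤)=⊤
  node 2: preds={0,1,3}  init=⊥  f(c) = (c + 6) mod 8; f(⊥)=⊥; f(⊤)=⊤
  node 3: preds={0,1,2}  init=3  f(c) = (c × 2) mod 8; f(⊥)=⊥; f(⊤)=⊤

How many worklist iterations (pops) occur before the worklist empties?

Iteration log — 8 steps:
  step 1. node 0  ⊔preds=3  new=2  old=⊥  +wl: 
  step 2. node 1  ⊔preds=⊤  new=⊤  old=⊥  +wl: 0
  step 3. node 2  ⊔preds=⊤  new=⊤  old=⊥  +wl: 1
  step 4. node 3  ⊔preds=⊤  new=⊤  old=3  +wl: 2
  step 5. node 0  ⊔preds=⊤  new=⊤  old=2  +wl: 3
  step 6. node 1  ⊔preds=⊤  new=⊤  stable
  step 7. node 2  ⊔preds=⊤  new=⊤  stable
  step 8. node 3  ⊔preds=⊤  new=⊤  stable

Least fixpoint reached:
  node 0: ⊤
  node 1: ⊤
  node 2: ⊤
  node 3: ⊤

8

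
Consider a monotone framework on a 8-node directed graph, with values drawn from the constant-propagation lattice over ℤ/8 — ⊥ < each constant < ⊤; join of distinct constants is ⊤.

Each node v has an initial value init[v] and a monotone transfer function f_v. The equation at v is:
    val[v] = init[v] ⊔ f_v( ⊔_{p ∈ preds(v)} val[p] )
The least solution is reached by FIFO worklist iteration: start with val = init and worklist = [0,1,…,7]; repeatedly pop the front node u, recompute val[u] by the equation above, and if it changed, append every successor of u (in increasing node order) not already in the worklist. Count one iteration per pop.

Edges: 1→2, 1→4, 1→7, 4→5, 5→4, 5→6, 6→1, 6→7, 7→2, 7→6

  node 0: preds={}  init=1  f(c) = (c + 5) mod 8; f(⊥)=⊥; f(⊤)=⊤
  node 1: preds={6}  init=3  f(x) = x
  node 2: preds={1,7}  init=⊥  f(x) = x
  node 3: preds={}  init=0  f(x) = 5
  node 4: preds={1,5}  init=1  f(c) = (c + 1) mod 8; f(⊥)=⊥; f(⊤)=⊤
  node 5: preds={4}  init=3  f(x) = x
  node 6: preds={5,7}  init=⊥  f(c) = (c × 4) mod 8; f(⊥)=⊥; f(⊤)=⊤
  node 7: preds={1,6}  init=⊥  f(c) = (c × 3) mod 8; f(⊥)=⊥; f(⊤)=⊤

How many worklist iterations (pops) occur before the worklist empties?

14

Iteration log — 14 steps:
  step 1. node 0  ⊔preds=⊥  new=1  stable
  step 2. node 1  ⊔preds=⊥  new=3  stable
  step 3. node 2  ⊔preds=3  new=3  old=⊥  +wl: 
  step 4. node 3  ⊔preds=⊥  new=⊤  old=0  +wl: 
  step 5. node 4  ⊔preds=3  new=⊤  old=1  +wl: 
  step 6. node 5  ⊔preds=⊤  new=⊤  old=3  +wl: 4
  step 7. node 6  ⊔preds=⊤  new=⊤  old=⊥  +wl: 1
  step 8. node 7  ⊔preds=⊤  new=⊤  old=⊥  +wl: 2,6
  step 9. node 4  ⊔preds=⊤  new=⊤  stable
  step 10. node 1  ⊔preds=⊤  new=⊤  old=3  +wl: 4,7
  step 11. node 2  ⊔preds=⊤  new=⊤  old=3  +wl: 
  step 12. node 6  ⊔preds=⊤  new=⊤  stable
  step 13. node 4  ⊔preds=⊤  new=⊤  stable
  step 14. node 7  ⊔preds=⊤  new=⊤  stable

Least fixpoint reached:
  node 0: 1
  node 1: ⊤
  node 2: ⊤
  node 3: ⊤
  node 4: ⊤
  node 5: ⊤
  node 6: ⊤
  node 7: ⊤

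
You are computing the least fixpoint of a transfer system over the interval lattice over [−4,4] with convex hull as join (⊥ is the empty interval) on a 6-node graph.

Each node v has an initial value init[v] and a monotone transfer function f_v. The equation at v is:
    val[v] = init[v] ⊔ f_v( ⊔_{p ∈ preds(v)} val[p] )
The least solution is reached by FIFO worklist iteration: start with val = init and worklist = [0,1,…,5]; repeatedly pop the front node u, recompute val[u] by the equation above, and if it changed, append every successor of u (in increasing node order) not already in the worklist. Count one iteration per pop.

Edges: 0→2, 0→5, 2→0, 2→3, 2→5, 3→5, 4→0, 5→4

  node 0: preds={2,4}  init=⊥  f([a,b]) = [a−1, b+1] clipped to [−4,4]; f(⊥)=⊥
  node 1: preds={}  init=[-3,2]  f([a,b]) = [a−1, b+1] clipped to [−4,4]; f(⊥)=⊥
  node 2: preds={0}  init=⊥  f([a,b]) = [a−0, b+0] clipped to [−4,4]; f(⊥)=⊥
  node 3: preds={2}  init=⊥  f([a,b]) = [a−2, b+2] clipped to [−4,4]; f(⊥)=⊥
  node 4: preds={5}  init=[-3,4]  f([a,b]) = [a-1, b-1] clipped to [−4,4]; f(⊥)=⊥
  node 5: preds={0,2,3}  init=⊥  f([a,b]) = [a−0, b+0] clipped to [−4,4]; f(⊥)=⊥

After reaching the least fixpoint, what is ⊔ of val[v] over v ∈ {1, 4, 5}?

[-4,4]

Iteration log — 9 steps:
  step 1. node 0  ⊔preds=[-3,4]  new=[-4,4]  old=⊥  +wl: 
  step 2. node 1  ⊔preds=⊥  new=[-3,2]  stable
  step 3. node 2  ⊔preds=[-4,4]  new=[-4,4]  old=⊥  +wl: 0
  step 4. node 3  ⊔preds=[-4,4]  new=[-4,4]  old=⊥  +wl: 
  step 5. node 4  ⊔preds=⊥  new=[-3,4]  stable
  step 6. node 5  ⊔preds=[-4,4]  new=[-4,4]  old=⊥  +wl: 4
  step 7. node 0  ⊔preds=[-4,4]  new=[-4,4]  stable
  step 8. node 4  ⊔preds=[-4,4]  new=[-4,4]  old=[-3,4]  +wl: 0
  step 9. node 0  ⊔preds=[-4,4]  new=[-4,4]  stable

Least fixpoint reached:
  node 0: [-4,4]
  node 1: [-3,2]
  node 2: [-4,4]
  node 3: [-4,4]
  node 4: [-4,4]
  node 5: [-4,4]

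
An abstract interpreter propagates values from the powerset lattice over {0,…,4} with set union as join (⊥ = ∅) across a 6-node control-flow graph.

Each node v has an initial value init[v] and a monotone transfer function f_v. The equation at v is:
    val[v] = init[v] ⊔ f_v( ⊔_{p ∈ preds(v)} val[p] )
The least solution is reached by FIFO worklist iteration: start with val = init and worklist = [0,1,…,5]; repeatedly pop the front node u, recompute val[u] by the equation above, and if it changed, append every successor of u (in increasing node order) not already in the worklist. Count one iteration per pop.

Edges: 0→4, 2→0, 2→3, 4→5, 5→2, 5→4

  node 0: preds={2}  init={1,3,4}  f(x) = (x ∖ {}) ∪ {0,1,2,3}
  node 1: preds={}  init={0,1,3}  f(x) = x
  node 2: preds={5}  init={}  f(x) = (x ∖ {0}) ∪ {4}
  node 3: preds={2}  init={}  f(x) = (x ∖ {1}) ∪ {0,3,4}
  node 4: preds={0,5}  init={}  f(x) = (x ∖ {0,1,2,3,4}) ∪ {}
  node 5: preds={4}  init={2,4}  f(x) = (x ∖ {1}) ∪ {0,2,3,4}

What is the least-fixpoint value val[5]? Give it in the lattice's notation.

Worklist (11 pops):
  #1 pop 0: in={} → {0,1,2,3,4} (was {1,3,4}); enqueue []
  #2 pop 1: in={} → {0,1,3} (no change)
  #3 pop 2: in={2,4} → {2,4} (was {}); enqueue [0]
  #4 pop 3: in={2,4} → {0,2,3,4} (was {}); enqueue []
  #5 pop 4: in={0,1,2,3,4} → {} (no change)
  #6 pop 5: in={} → {0,2,3,4} (was {2,4}); enqueue [2,4]
  #7 pop 0: in={2,4} → {0,1,2,3,4} (no change)
  #8 pop 2: in={0,2,3,4} → {2,3,4} (was {2,4}); enqueue [0,3]
  #9 pop 4: in={0,1,2,3,4} → {} (no change)
  #10 pop 0: in={2,3,4} → {0,1,2,3,4} (no change)
  #11 pop 3: in={2,3,4} → {0,2,3,4} (no change)

Fixpoint:
  val[0] = {0,1,2,3,4}
  val[1] = {0,1,3}
  val[2] = {2,3,4}
  val[3] = {0,2,3,4}
  val[4] = {}
  val[5] = {0,2,3,4}

{0,2,3,4}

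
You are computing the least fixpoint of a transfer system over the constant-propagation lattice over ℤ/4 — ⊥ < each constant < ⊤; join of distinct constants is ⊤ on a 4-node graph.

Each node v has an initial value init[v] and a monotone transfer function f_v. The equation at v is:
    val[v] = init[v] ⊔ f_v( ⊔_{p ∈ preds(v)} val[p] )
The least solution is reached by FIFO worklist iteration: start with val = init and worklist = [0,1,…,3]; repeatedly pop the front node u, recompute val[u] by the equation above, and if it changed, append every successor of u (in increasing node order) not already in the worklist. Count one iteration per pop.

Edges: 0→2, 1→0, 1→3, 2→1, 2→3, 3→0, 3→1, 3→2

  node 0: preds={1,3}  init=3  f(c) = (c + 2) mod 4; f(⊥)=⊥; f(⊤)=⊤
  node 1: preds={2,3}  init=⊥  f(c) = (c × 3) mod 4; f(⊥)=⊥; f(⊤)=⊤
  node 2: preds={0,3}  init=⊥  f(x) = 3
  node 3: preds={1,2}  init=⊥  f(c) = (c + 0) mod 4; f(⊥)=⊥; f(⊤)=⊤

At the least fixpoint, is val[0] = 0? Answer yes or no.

no

Trace (13 dequeues):
  [1] u=0 | in ⊥ | out 3 | ==
  [2] u=1 | in ⊥ | out ⊥ | ==
  [3] u=2 | in 3 | out 3 | prev ⊥ | push {1}
  [4] u=3 | in 3 | out 3 | prev ⊥ | push {0,2}
  [5] u=1 | in 3 | out 1 | prev ⊥ | push {3}
  [6] u=0 | in ⊤ | out ⊤ | prev 3 | push {}
  [7] u=2 | in ⊤ | out 3 | ==
  [8] u=3 | in ⊤ | out ⊤ | prev 3 | push {0,1,2}
  [9] u=0 | in ⊤ | out ⊤ | ==
  [10] u=1 | in ⊤ | out ⊤ | prev 1 | push {0,3}
  [11] u=2 | in ⊤ | out 3 | ==
  [12] u=0 | in ⊤ | out ⊤ | ==
  [13] u=3 | in ⊤ | out ⊤ | ==

Converged values:
  [0] ⊤
  [1] ⊤
  [2] 3
  [3] ⊤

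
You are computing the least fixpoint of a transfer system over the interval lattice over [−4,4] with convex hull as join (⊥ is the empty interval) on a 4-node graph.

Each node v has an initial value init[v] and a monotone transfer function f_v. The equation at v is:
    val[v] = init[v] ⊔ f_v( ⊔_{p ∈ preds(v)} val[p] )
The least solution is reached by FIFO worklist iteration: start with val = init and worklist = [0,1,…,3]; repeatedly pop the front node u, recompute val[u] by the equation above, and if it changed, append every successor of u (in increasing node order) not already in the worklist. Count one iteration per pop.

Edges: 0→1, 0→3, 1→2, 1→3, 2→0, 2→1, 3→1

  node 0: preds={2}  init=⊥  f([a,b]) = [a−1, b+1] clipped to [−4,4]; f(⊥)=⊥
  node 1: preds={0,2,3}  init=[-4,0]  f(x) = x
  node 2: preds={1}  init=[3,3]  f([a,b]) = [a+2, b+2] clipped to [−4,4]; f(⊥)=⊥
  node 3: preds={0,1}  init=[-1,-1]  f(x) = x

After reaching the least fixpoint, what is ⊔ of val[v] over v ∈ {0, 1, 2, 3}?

Trace (7 dequeues):
  [1] u=0 | in [3,3] | out [2,4] | prev ⊥ | push {}
  [2] u=1 | in [-1,4] | out [-4,4] | prev [-4,0] | push {}
  [3] u=2 | in [-4,4] | out [-2,4] | prev [3,3] | push {0,1}
  [4] u=3 | in [-4,4] | out [-4,4] | prev [-1,-1] | push {}
  [5] u=0 | in [-2,4] | out [-3,4] | prev [2,4] | push {3}
  [6] u=1 | in [-4,4] | out [-4,4] | ==
  [7] u=3 | in [-4,4] | out [-4,4] | ==

Converged values:
  [0] [-3,4]
  [1] [-4,4]
  [2] [-2,4]
  [3] [-4,4]

[-4,4]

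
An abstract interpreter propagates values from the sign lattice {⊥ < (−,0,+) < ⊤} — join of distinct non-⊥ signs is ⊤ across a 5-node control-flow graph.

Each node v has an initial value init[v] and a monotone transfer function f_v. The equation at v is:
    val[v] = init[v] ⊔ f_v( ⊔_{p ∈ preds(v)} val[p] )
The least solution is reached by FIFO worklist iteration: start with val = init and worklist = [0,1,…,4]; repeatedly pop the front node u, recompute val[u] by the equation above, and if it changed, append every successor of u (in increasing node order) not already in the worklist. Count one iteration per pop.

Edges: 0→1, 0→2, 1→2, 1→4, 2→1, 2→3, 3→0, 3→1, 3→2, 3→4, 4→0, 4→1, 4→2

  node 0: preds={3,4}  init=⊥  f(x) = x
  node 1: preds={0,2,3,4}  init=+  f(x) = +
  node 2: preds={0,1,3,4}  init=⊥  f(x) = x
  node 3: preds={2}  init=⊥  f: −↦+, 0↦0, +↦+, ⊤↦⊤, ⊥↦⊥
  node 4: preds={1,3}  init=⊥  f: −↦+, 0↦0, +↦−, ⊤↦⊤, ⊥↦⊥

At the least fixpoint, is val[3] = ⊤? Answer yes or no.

Worklist (17 pops):
  #1 pop 0: in=⊥ → ⊥ (no change)
  #2 pop 1: in=⊥ → + (no change)
  #3 pop 2: in=+ → + (was ⊥); enqueue [1]
  #4 pop 3: in=+ → + (was ⊥); enqueue [0,2]
  #5 pop 4: in=+ → − (was ⊥); enqueue []
  #6 pop 1: in=⊤ → + (no change)
  #7 pop 0: in=⊤ → ⊤ (was ⊥); enqueue [1]
  #8 pop 2: in=⊤ → ⊤ (was +); enqueue [3]
  #9 pop 1: in=⊤ → + (no change)
  #10 pop 3: in=⊤ → ⊤ (was +); enqueue [0,1,2,4]
  #11 pop 0: in=⊤ → ⊤ (no change)
  #12 pop 1: in=⊤ → + (no change)
  #13 pop 2: in=⊤ → ⊤ (no change)
  #14 pop 4: in=⊤ → ⊤ (was −); enqueue [0,1,2]
  #15 pop 0: in=⊤ → ⊤ (no change)
  #16 pop 1: in=⊤ → + (no change)
  #17 pop 2: in=⊤ → ⊤ (no change)

Fixpoint:
  val[0] = ⊤
  val[1] = +
  val[2] = ⊤
  val[3] = ⊤
  val[4] = ⊤

yes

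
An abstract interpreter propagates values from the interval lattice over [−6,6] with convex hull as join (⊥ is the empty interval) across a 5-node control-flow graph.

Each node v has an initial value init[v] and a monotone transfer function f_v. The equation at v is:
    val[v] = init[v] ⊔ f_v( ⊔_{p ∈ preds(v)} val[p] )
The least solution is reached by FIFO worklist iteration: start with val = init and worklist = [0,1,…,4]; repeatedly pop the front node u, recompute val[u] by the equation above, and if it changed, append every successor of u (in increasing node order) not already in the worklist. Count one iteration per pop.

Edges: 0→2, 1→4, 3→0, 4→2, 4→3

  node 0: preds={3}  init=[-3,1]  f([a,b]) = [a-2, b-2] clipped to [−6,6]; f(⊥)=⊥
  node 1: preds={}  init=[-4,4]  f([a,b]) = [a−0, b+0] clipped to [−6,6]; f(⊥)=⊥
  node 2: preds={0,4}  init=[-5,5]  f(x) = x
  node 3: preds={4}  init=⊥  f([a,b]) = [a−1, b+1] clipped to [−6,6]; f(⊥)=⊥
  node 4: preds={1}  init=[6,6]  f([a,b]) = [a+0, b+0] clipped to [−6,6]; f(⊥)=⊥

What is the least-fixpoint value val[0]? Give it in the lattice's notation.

Worklist (10 pops):
  #1 pop 0: in=⊥ → [-3,1] (no change)
  #2 pop 1: in=⊥ → [-4,4] (no change)
  #3 pop 2: in=[-3,6] → [-5,6] (was [-5,5]); enqueue []
  #4 pop 3: in=[6,6] → [5,6] (was ⊥); enqueue [0]
  #5 pop 4: in=[-4,4] → [-4,6] (was [6,6]); enqueue [2,3]
  #6 pop 0: in=[5,6] → [-3,4] (was [-3,1]); enqueue []
  #7 pop 2: in=[-4,6] → [-5,6] (no change)
  #8 pop 3: in=[-4,6] → [-5,6] (was [5,6]); enqueue [0]
  #9 pop 0: in=[-5,6] → [-6,4] (was [-3,4]); enqueue [2]
  #10 pop 2: in=[-6,6] → [-6,6] (was [-5,6]); enqueue []

Fixpoint:
  val[0] = [-6,4]
  val[1] = [-4,4]
  val[2] = [-6,6]
  val[3] = [-5,6]
  val[4] = [-4,6]

[-6,4]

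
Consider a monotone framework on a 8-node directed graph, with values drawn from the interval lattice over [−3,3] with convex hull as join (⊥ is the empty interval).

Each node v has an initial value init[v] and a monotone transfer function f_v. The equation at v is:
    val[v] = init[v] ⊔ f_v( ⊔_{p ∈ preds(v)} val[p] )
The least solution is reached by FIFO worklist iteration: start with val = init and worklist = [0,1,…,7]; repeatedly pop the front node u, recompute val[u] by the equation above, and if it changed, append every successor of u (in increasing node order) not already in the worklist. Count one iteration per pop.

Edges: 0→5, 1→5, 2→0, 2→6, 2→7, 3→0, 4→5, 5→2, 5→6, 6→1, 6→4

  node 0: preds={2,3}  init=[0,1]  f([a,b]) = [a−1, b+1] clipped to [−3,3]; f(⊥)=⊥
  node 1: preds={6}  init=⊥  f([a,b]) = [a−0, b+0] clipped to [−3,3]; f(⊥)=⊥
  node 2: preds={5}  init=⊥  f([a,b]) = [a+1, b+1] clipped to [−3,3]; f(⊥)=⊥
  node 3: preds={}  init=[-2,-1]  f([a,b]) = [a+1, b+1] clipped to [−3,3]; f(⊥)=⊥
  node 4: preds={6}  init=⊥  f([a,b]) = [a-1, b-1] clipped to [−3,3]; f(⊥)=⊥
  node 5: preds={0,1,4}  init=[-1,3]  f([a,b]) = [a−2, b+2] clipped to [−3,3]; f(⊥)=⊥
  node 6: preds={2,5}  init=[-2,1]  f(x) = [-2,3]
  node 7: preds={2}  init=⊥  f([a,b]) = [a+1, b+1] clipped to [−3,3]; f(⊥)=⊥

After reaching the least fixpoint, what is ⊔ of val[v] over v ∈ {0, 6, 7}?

Trace (16 dequeues):
  [1] u=0 | in [-2,-1] | out [-3,1] | prev [0,1] | push {}
  [2] u=1 | in [-2,1] | out [-2,1] | prev ⊥ | push {}
  [3] u=2 | in [-1,3] | out [0,3] | prev ⊥ | push {0}
  [4] u=3 | in ⊥ | out [-2,-1] | ==
  [5] u=4 | in [-2,1] | out [-3,0] | prev ⊥ | push {}
  [6] u=5 | in [-3,1] | out [-3,3] | prev [-1,3] | push {2}
  [7] u=6 | in [-3,3] | out [-2,3] | prev [-2,1] | push {1,4}
  [8] u=7 | in [0,3] | out [1,3] | prev ⊥ | push {}
  [9] u=0 | in [-2,3] | out [-3,3] | prev [-3,1] | push {5}
  [10] u=2 | in [-3,3] | out [-2,3] | prev [0,3] | push {0,6,7}
  [11] u=1 | in [-2,3] | out [-2,3] | prev [-2,1] | push {}
  [12] u=4 | in [-2,3] | out [-3,2] | prev [-3,0] | push {}
  [13] u=5 | in [-3,3] | out [-3,3] | ==
  [14] u=0 | in [-2,3] | out [-3,3] | ==
  [15] u=6 | in [-3,3] | out [-2,3] | ==
  [16] u=7 | in [-2,3] | out [-1,3] | prev [1,3] | push {}

Converged values:
  [0] [-3,3]
  [1] [-2,3]
  [2] [-2,3]
  [3] [-2,-1]
  [4] [-3,2]
  [5] [-3,3]
  [6] [-2,3]
  [7] [-1,3]

[-3,3]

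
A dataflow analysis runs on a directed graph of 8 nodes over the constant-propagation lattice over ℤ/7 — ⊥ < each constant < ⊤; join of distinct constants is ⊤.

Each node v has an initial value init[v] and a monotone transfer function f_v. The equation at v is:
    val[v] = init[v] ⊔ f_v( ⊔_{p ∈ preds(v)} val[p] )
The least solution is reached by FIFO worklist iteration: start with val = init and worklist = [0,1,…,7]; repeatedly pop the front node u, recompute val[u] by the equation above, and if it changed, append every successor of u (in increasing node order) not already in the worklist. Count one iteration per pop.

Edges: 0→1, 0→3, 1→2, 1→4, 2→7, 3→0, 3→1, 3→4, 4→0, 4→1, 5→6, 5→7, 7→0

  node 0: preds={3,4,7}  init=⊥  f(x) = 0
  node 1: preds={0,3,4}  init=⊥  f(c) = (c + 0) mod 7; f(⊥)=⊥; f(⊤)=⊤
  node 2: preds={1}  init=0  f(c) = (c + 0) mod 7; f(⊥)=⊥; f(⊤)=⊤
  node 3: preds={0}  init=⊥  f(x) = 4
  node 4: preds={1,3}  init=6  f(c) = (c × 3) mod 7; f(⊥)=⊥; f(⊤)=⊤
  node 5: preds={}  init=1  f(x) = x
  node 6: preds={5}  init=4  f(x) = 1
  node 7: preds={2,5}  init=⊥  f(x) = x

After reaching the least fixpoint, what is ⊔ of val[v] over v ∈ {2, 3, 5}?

⊤

Trace (10 dequeues):
  [1] u=0 | in 6 | out 0 | prev ⊥ | push {}
  [2] u=1 | in ⊤ | out ⊤ | prev ⊥ | push {}
  [3] u=2 | in ⊤ | out ⊤ | prev 0 | push {}
  [4] u=3 | in 0 | out 4 | prev ⊥ | push {0,1}
  [5] u=4 | in ⊤ | out ⊤ | prev 6 | push {}
  [6] u=5 | in ⊥ | out 1 | ==
  [7] u=6 | in 1 | out ⊤ | prev 4 | push {}
  [8] u=7 | in ⊤ | out ⊤ | prev ⊥ | push {}
  [9] u=0 | in ⊤ | out 0 | ==
  [10] u=1 | in ⊤ | out ⊤ | ==

Converged values:
  [0] 0
  [1] ⊤
  [2] ⊤
  [3] 4
  [4] ⊤
  [5] 1
  [6] ⊤
  [7] ⊤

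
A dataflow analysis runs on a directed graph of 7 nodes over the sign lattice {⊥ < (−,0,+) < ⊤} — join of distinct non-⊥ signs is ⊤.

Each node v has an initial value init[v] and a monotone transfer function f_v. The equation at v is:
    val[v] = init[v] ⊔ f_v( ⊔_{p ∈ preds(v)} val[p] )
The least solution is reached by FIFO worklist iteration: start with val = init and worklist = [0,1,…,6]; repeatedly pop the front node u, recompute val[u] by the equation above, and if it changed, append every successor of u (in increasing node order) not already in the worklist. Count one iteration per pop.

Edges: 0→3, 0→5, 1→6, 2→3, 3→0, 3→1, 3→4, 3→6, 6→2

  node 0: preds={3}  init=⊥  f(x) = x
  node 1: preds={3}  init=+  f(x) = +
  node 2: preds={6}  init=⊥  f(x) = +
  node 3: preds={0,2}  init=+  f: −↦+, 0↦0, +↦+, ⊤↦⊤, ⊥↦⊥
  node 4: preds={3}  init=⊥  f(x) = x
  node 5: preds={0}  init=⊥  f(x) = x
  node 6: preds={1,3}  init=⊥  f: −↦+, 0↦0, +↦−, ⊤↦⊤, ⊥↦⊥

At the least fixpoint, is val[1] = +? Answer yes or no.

yes

Trace (8 dequeues):
  [1] u=0 | in + | out + | prev ⊥ | push {}
  [2] u=1 | in + | out + | ==
  [3] u=2 | in ⊥ | out + | prev ⊥ | push {}
  [4] u=3 | in + | out + | ==
  [5] u=4 | in + | out + | prev ⊥ | push {}
  [6] u=5 | in + | out + | prev ⊥ | push {}
  [7] u=6 | in + | out − | prev ⊥ | push {2}
  [8] u=2 | in − | out + | ==

Converged values:
  [0] +
  [1] +
  [2] +
  [3] +
  [4] +
  [5] +
  [6] −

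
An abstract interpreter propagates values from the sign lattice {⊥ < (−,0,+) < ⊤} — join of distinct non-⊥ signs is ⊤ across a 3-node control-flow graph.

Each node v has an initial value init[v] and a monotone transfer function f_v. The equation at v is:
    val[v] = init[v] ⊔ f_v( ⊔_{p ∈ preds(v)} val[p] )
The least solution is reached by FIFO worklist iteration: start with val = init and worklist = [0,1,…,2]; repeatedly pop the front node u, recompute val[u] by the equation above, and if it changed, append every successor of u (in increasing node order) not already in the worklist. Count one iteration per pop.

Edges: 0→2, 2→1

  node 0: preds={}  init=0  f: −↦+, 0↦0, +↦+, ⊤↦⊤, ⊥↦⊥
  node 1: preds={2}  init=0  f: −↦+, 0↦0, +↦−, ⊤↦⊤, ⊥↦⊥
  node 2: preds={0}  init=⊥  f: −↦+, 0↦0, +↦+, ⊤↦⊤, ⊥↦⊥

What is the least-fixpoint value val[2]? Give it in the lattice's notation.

0

Trace (4 dequeues):
  [1] u=0 | in ⊥ | out 0 | ==
  [2] u=1 | in ⊥ | out 0 | ==
  [3] u=2 | in 0 | out 0 | prev ⊥ | push {1}
  [4] u=1 | in 0 | out 0 | ==

Converged values:
  [0] 0
  [1] 0
  [2] 0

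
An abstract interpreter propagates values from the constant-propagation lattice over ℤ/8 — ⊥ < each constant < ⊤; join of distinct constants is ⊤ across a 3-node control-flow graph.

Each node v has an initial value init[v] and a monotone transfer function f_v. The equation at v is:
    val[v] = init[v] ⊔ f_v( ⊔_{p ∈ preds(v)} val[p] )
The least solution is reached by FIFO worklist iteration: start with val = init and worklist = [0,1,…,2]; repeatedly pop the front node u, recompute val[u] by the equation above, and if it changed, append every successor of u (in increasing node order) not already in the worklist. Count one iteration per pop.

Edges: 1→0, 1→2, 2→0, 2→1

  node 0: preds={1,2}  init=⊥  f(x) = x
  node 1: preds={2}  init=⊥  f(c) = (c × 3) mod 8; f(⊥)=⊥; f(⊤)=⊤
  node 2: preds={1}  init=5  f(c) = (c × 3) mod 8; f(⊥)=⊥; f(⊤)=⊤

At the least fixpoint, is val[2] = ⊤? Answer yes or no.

Iteration log — 4 steps:
  step 1. node 0  ⊔preds=5  new=5  old=⊥  +wl: 
  step 2. node 1  ⊔preds=5  new=7  old=⊥  +wl: 0
  step 3. node 2  ⊔preds=7  new=5  stable
  step 4. node 0  ⊔preds=⊤  new=⊤  old=5  +wl: 

Least fixpoint reached:
  node 0: ⊤
  node 1: 7
  node 2: 5

no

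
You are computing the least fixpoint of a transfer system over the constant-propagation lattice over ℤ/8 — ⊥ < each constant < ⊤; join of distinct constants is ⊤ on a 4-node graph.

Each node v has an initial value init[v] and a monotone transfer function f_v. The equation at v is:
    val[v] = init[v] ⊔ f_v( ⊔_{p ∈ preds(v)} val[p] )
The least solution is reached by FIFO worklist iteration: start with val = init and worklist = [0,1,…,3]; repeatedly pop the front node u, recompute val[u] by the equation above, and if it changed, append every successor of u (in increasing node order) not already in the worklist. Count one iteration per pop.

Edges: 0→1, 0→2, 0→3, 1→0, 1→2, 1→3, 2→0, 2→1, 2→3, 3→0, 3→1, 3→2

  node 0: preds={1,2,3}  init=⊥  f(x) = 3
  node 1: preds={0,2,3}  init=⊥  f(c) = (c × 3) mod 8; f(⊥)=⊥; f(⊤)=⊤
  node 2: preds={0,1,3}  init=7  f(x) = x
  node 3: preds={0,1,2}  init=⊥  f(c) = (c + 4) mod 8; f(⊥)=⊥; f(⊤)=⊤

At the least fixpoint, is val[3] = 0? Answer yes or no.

no

Worklist (7 pops):
  #1 pop 0: in=7 → 3 (was ⊥); enqueue []
  #2 pop 1: in=⊤ → ⊤ (was ⊥); enqueue [0]
  #3 pop 2: in=⊤ → ⊤ (was 7); enqueue [1]
  #4 pop 3: in=⊤ → ⊤ (was ⊥); enqueue [2]
  #5 pop 0: in=⊤ → 3 (no change)
  #6 pop 1: in=⊤ → ⊤ (no change)
  #7 pop 2: in=⊤ → ⊤ (no change)

Fixpoint:
  val[0] = 3
  val[1] = ⊤
  val[2] = ⊤
  val[3] = ⊤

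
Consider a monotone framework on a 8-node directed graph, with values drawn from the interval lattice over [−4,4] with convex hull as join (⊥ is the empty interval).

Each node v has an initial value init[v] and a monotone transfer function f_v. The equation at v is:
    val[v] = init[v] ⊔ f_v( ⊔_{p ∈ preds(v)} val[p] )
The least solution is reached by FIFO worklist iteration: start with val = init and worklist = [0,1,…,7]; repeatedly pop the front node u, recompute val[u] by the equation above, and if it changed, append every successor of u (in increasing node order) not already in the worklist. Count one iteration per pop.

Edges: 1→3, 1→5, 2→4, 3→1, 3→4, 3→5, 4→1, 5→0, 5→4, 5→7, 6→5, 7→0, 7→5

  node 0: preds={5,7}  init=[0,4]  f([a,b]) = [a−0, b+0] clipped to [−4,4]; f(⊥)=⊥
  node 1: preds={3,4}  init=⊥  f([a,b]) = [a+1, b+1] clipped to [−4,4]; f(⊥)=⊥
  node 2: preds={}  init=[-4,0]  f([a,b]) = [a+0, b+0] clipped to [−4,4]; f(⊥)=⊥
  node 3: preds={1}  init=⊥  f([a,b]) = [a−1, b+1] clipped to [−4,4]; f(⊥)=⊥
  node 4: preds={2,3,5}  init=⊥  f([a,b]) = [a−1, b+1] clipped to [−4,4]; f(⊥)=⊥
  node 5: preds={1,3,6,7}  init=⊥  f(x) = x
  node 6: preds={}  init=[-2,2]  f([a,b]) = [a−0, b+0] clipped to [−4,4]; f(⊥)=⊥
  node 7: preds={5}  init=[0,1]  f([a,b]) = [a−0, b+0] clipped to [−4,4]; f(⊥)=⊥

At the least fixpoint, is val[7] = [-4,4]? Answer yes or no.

yes

Worklist (25 pops):
  #1 pop 0: in=[0,1] → [0,4] (no change)
  #2 pop 1: in=⊥ → ⊥ (no change)
  #3 pop 2: in=⊥ → [-4,0] (no change)
  #4 pop 3: in=⊥ → ⊥ (no change)
  #5 pop 4: in=[-4,0] → [-4,1] (was ⊥); enqueue [1]
  #6 pop 5: in=[-2,2] → [-2,2] (was ⊥); enqueue [0,4]
  #7 pop 6: in=⊥ → [-2,2] (no change)
  #8 pop 7: in=[-2,2] → [-2,2] (was [0,1]); enqueue [5]
  #9 pop 1: in=[-4,1] → [-3,2] (was ⊥); enqueue [3]
  #10 pop 0: in=[-2,2] → [-2,4] (was [0,4]); enqueue []
  #11 pop 4: in=[-4,2] → [-4,3] (was [-4,1]); enqueue [1]
  #12 pop 5: in=[-3,2] → [-3,2] (was [-2,2]); enqueue [0,4,7]
  #13 pop 3: in=[-3,2] → [-4,3] (was ⊥); enqueue [5]
  #14 pop 1: in=[-4,3] → [-3,4] (was [-3,2]); enqueue [3]
  #15 pop 0: in=[-3,2] → [-3,4] (was [-2,4]); enqueue []
  #16 pop 4: in=[-4,3] → [-4,4] (was [-4,3]); enqueue [1]
  #17 pop 7: in=[-3,2] → [-3,2] (was [-2,2]); enqueue [0]
  #18 pop 5: in=[-4,4] → [-4,4] (was [-3,2]); enqueue [4,7]
  #19 pop 3: in=[-3,4] → [-4,4] (was [-4,3]); enqueue [5]
  #20 pop 1: in=[-4,4] → [-3,4] (no change)
  #21 pop 0: in=[-4,4] → [-4,4] (was [-3,4]); enqueue []
  #22 pop 4: in=[-4,4] → [-4,4] (no change)
  #23 pop 7: in=[-4,4] → [-4,4] (was [-3,2]); enqueue [0]
  #24 pop 5: in=[-4,4] → [-4,4] (no change)
  #25 pop 0: in=[-4,4] → [-4,4] (no change)

Fixpoint:
  val[0] = [-4,4]
  val[1] = [-3,4]
  val[2] = [-4,0]
  val[3] = [-4,4]
  val[4] = [-4,4]
  val[5] = [-4,4]
  val[6] = [-2,2]
  val[7] = [-4,4]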